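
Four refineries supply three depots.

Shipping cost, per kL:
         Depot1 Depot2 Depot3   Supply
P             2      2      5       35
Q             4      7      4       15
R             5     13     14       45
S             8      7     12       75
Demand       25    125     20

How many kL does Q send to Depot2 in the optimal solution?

0

The minimum-cost plan:
  P–Depot2: 35 × 2 = 70
  Q–Depot3: 15 × 4 = 60
  R–Depot1: 25 × 5 = 125
  R–Depot2: 15 × 13 = 195
  R–Depot3: 5 × 14 = 70
  S–Depot2: 75 × 7 = 525
Total cost = 1045.
The route Q→Depot2 is not used.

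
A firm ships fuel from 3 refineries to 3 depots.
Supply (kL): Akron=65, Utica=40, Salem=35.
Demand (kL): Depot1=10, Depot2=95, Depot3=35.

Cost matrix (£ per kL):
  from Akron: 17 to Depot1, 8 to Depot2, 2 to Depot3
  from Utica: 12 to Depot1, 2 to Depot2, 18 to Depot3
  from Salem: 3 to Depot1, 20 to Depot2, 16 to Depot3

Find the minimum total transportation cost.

An optimal shipping plan:
  Akron–Depot2: 30 × £8 = £240
  Akron–Depot3: 35 × £2 = £70
  Utica–Depot2: 40 × £2 = £80
  Salem–Depot1: 10 × £3 = £30
  Salem–Depot2: 25 × £20 = £500
Total = 240 + 70 + 80 + 30 + 500 = £920.
(Supply check: Akron ships 65; Utica ships 40; Salem ships 35.)

920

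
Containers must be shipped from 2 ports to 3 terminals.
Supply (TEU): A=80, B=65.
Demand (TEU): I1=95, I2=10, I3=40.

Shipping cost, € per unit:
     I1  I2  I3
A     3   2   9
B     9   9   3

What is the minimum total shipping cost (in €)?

575

A cheapest plan:
  A to I1: 70 × €3 = €210
  A to I2: 10 × €2 = €20
  B to I1: 25 × €9 = €225
  B to I3: 40 × €3 = €120
Total = 210 + 20 + 225 + 120 = €575.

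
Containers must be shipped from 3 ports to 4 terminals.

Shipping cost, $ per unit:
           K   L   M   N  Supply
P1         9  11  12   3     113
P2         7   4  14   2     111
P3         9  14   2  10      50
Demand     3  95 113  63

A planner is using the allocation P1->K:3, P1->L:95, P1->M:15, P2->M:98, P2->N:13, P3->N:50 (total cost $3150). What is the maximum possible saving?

1717

Current plan cost = 3·9 + 95·11 + 15·12 + 98·14 + 13·2 + 50·10 = $3150.
Optimal plan:
  P1 to M: 63 × $12 = $756
  P1 to N: 50 × $3 = $150
  P2 to K: 3 × $7 = $21
  P2 to L: 95 × $4 = $380
  P2 to N: 13 × $2 = $26
  P3 to M: 50 × $2 = $100
Optimal cost = $1433.
Saving = 3150 − 1433 = $1717.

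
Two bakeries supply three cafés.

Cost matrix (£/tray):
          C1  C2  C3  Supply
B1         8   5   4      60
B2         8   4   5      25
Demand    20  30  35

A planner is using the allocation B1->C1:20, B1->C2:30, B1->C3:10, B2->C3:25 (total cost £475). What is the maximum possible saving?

Current plan cost = 20·8 + 30·5 + 10·4 + 25·5 = £475.
Optimal plan:
  B1->C1: 20 × £8 = £160
  B1->C2: 5 × £5 = £25
  B1->C3: 35 × £4 = £140
  B2->C2: 25 × £4 = £100
Optimal cost = £425.
Saving = 475 − 425 = £50.

50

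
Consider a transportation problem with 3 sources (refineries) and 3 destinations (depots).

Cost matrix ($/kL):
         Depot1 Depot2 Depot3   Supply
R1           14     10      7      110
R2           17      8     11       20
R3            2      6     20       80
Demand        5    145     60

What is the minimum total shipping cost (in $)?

An optimal shipping plan:
  R1–Depot2: 50 × $10 = $500
  R1–Depot3: 60 × $7 = $420
  R2–Depot2: 20 × $8 = $160
  R3–Depot1: 5 × $2 = $10
  R3–Depot2: 75 × $6 = $450
Total = 500 + 420 + 160 + 10 + 450 = $1540.
(Supply check: R1 ships 110; R2 ships 20; R3 ships 80.)

1540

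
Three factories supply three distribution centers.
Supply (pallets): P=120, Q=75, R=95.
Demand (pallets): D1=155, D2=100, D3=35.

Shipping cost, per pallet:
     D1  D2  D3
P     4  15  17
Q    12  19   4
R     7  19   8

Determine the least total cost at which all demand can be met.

A cheapest plan:
  P–D1: 60 pallets
  P–D2: 60 pallets
  Q–D2: 40 pallets
  Q–D3: 35 pallets
  R–D1: 95 pallets
Total cost = 2705.
(Supply check: P ships 120; Q ships 75; R ships 95.)

2705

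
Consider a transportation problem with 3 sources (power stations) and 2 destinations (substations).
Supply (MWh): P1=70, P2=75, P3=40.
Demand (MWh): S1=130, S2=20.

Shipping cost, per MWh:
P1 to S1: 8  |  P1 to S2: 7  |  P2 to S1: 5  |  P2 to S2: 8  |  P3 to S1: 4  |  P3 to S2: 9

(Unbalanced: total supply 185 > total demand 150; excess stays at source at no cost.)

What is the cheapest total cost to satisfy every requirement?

795

An optimal shipping plan:
  P1 to S1: 15 × 8 = 120
  P1 to S2: 20 × 7 = 140
  P2 to S1: 75 × 5 = 375
  P3 to S1: 40 × 4 = 160
Total = 120 + 140 + 375 + 160 = 795.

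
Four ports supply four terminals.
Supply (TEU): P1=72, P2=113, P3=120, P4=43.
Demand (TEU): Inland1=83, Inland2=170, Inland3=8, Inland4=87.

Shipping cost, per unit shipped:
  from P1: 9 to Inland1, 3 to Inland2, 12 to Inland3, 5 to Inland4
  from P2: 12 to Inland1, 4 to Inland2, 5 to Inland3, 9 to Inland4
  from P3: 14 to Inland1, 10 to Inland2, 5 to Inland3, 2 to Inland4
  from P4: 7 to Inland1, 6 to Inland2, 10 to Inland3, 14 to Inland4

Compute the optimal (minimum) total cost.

1623

Optimal allocation:
  P1 to Inland1: 15 × 9 = 135
  P1 to Inland2: 57 × 3 = 171
  P2 to Inland2: 113 × 4 = 452
  P3 to Inland1: 25 × 14 = 350
  P3 to Inland3: 8 × 5 = 40
  P3 to Inland4: 87 × 2 = 174
  P4 to Inland1: 43 × 7 = 301
Total = 135 + 171 + 452 + 350 + 40 + 174 + 301 = 1623.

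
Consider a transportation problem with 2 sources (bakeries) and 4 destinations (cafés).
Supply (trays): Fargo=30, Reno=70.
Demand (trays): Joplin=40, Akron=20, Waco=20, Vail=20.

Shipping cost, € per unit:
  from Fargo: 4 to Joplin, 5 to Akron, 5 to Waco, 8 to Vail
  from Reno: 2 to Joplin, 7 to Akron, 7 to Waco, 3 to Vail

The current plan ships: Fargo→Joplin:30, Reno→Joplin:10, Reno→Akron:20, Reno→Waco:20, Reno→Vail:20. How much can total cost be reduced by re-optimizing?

Current plan cost = 30·4 + 10·2 + 20·7 + 20·7 + 20·3 = €480.
Optimal plan:
  Fargo->Akron: 20 trays
  Fargo->Waco: 10 trays
  Reno->Joplin: 40 trays
  Reno->Waco: 10 trays
  Reno->Vail: 20 trays
Optimal cost = €360.
Saving = 480 − 360 = €120.

120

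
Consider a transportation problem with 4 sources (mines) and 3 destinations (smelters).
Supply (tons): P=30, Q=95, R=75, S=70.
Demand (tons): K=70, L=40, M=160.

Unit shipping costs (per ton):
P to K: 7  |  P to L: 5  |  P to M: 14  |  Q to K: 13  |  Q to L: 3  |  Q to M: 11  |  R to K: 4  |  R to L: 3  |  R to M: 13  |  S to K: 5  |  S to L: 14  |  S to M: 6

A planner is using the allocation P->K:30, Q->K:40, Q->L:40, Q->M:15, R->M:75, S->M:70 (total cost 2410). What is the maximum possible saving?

540

Current plan cost = 30·7 + 40·13 + 40·3 + 15·11 + 75·13 + 70·6 = 2410.
Optimal plan:
  P->L: 30 × 5 = 150
  Q->L: 5 × 3 = 15
  Q->M: 90 × 11 = 990
  R->K: 70 × 4 = 280
  R->L: 5 × 3 = 15
  S->M: 70 × 6 = 420
Optimal cost = 1870.
Saving = 2410 − 1870 = 540.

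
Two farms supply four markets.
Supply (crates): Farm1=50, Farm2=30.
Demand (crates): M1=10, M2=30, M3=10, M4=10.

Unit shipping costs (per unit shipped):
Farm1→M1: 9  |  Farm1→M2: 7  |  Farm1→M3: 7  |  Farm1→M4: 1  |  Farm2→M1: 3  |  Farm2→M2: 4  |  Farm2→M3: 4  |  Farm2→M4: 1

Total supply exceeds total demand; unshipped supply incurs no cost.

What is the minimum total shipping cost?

260

One minimum-cost allocation:
  Farm1->M2: 20 × 7 = 140
  Farm1->M4: 10 × 1 = 10
  Farm2->M1: 10 × 3 = 30
  Farm2->M2: 10 × 4 = 40
  Farm2->M3: 10 × 4 = 40
Total = 140 + 10 + 30 + 40 + 40 = 260.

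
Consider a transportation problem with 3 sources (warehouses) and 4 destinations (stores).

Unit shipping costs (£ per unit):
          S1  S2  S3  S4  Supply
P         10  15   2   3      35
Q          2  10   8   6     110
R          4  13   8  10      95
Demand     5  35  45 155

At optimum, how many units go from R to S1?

5

Optimal shipments:
  P->S4: 35 × £3 = £105
  Q->S4: 110 × £6 = £660
  R->S1: 5 × £4 = £20
  R->S2: 35 × £13 = £455
  R->S3: 45 × £8 = £360
  R->S4: 10 × £10 = £100
Total cost = £1700.
So R→S1 carries 5 units.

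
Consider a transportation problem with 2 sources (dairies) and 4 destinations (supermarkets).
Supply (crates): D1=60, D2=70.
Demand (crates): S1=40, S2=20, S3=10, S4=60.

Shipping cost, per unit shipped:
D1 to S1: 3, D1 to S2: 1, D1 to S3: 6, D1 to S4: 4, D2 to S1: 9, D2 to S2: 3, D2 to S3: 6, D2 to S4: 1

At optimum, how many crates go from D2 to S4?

The minimum-cost plan:
  D1→S1: 40 × 3 = 120
  D1→S2: 20 × 1 = 20
  D2→S3: 10 × 6 = 60
  D2→S4: 60 × 1 = 60
Total cost = 260.
So D2→S4 carries 60 crates.

60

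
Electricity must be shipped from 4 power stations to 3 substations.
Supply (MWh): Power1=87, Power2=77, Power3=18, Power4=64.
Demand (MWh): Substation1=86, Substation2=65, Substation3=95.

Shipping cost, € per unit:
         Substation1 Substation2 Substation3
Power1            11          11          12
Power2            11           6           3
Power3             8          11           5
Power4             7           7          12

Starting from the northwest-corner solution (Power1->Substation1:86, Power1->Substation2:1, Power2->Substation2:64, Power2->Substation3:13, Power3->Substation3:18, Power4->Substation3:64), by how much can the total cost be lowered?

Current plan cost = 86·11 + 1·11 + 64·6 + 13·3 + 18·5 + 64·12 = €2238.
Optimal plan:
  Power1->Substation1: 22 × €11 = €242
  Power1->Substation2: 65 × €11 = €715
  Power2->Substation3: 77 × €3 = €231
  Power3->Substation3: 18 × €5 = €90
  Power4->Substation1: 64 × €7 = €448
Optimal cost = €1726.
Saving = 2238 − 1726 = €512.

512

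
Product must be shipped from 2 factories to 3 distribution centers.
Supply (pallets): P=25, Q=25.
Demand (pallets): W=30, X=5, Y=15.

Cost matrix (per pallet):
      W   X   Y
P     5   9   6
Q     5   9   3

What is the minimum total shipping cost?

A cheapest plan:
  P->W: 20 × 5 = 100
  P->X: 5 × 9 = 45
  Q->W: 10 × 5 = 50
  Q->Y: 15 × 3 = 45
Total = 100 + 45 + 50 + 45 = 240.

240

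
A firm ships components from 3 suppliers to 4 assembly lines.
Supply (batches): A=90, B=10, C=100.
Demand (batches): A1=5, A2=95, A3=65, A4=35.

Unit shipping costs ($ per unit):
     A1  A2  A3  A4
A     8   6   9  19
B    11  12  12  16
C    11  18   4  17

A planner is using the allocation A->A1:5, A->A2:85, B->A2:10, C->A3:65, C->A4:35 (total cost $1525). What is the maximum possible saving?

Current plan cost = 5·8 + 85·6 + 10·12 + 65·4 + 35·17 = $1525.
Optimal plan:
  A–A2: 90 × $6 = $540
  B–A2: 5 × $12 = $60
  B–A4: 5 × $16 = $80
  C–A1: 5 × $11 = $55
  C–A3: 65 × $4 = $260
  C–A4: 30 × $17 = $510
Optimal cost = $1505.
Saving = 1525 − 1505 = $20.

20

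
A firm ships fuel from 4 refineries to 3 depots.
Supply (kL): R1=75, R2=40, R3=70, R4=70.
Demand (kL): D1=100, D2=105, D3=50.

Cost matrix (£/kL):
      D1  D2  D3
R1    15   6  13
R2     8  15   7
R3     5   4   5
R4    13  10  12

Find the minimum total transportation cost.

1890

One minimum-cost allocation:
  R1 to D2: 75 kL
  R2 to D1: 30 kL
  R2 to D3: 10 kL
  R3 to D1: 70 kL
  R4 to D2: 30 kL
  R4 to D3: 40 kL
Total cost = £1890.
(Supply check: R1 ships 75; R2 ships 40; R3 ships 70; R4 ships 70.)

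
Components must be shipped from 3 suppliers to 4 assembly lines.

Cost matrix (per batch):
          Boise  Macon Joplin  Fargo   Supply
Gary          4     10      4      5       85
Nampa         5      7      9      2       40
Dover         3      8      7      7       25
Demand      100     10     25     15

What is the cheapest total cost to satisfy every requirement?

One minimum-cost allocation:
  Gary->Boise: 60 × 4 = 240
  Gary->Joplin: 25 × 4 = 100
  Nampa->Boise: 15 × 5 = 75
  Nampa->Macon: 10 × 7 = 70
  Nampa->Fargo: 15 × 2 = 30
  Dover->Boise: 25 × 3 = 75
Total = 240 + 100 + 75 + 70 + 30 + 75 = 590.

590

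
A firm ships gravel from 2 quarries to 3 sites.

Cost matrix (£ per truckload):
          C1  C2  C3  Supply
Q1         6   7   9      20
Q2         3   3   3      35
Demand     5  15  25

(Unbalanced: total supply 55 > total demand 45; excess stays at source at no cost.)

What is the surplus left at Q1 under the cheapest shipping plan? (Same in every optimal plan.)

10

Minimum-cost shipments:
  Q1–C1: 5 × £6 = £30
  Q1–C2: 5 × £7 = £35
  Q2–C2: 10 × £3 = £30
  Q2–C3: 25 × £3 = £75
Total cost = £170.
Q1 ships 10 of its 20, leaving 10.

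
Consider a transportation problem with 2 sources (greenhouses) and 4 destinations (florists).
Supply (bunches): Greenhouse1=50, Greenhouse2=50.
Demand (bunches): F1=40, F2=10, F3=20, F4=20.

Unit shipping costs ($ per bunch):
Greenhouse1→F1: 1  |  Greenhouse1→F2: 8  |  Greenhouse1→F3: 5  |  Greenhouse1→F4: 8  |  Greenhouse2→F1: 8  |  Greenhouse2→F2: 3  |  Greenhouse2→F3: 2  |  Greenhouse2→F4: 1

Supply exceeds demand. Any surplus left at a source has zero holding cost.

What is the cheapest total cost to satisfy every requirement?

130

A cheapest plan:
  Greenhouse1 to F1: 40 × $1 = $40
  Greenhouse2 to F2: 10 × $3 = $30
  Greenhouse2 to F3: 20 × $2 = $40
  Greenhouse2 to F4: 20 × $1 = $20
Total = 40 + 30 + 40 + 20 = $130.
(Supply check: Greenhouse1 ships 40; Greenhouse2 ships 50.)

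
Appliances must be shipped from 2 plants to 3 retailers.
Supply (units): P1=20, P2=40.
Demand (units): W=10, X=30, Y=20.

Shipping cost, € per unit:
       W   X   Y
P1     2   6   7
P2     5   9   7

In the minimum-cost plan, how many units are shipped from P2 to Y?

Solving gives:
  P1 to X: 20 × €6 = €120
  P2 to W: 10 × €5 = €50
  P2 to X: 10 × €9 = €90
  P2 to Y: 20 × €7 = €140
Total cost = €400.
So P2→Y carries 20 units.

20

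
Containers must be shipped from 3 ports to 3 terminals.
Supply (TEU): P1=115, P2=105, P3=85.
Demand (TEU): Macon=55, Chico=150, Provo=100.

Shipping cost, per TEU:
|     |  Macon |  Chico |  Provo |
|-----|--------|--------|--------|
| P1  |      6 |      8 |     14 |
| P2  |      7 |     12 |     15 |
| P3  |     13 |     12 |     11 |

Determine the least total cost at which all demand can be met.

2885

One minimum-cost allocation:
  P1->Chico: 115 × 8 = 920
  P2->Macon: 55 × 7 = 385
  P2->Chico: 35 × 12 = 420
  P2->Provo: 15 × 15 = 225
  P3->Provo: 85 × 11 = 935
Total = 920 + 385 + 420 + 225 + 935 = 2885.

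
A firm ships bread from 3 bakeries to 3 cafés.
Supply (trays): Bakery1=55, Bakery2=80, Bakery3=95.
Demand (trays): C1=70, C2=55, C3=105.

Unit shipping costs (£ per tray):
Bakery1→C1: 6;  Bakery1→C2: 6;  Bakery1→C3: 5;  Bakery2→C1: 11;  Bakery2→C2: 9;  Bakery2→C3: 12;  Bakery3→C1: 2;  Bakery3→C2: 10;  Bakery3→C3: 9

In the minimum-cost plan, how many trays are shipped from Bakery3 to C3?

25

The minimum-cost plan:
  Bakery1–C3: 55 trays
  Bakery2–C2: 55 trays
  Bakery2–C3: 25 trays
  Bakery3–C1: 70 trays
  Bakery3–C3: 25 trays
Total cost = £1435.
So Bakery3→C3 carries 25 trays.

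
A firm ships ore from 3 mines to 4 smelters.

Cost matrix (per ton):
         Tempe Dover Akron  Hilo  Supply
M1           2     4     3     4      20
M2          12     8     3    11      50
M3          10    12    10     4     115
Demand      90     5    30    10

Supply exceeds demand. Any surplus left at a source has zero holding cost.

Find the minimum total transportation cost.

A cheapest plan:
  M1→Tempe: 20 × 2 = 40
  M2→Dover: 5 × 8 = 40
  M2→Akron: 30 × 3 = 90
  M3→Tempe: 70 × 10 = 700
  M3→Hilo: 10 × 4 = 40
Total = 40 + 40 + 90 + 700 + 40 = 910.
(Supply check: M1 ships 20; M2 ships 35; M3 ships 80.)

910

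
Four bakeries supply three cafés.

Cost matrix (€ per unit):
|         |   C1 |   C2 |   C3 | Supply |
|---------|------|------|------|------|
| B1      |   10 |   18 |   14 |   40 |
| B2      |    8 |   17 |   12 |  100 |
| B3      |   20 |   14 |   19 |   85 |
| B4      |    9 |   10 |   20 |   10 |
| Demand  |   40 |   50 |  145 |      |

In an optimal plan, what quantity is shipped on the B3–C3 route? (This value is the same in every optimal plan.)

35

The minimum-cost plan:
  B1–C3: 40 × €14 = €560
  B2–C1: 30 × €8 = €240
  B2–C3: 70 × €12 = €840
  B3–C2: 50 × €14 = €700
  B3–C3: 35 × €19 = €665
  B4–C1: 10 × €9 = €90
Total cost = €3095.
So B3→C3 carries 35 trays.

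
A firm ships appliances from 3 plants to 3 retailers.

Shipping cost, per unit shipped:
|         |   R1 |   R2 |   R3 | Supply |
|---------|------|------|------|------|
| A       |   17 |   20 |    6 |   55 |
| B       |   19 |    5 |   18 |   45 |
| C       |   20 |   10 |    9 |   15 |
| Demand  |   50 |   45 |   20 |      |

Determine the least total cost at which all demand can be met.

Optimal allocation:
  A to R1: 35 units
  A to R3: 20 units
  B to R2: 45 units
  C to R1: 15 units
Total cost = 1240.

1240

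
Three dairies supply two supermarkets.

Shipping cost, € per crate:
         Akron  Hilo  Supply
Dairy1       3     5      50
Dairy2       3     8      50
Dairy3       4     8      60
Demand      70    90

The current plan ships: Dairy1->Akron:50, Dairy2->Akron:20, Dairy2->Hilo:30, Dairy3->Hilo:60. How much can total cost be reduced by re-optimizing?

Current plan cost = 50·3 + 20·3 + 30·8 + 60·8 = €930.
Optimal plan:
  Dairy1 to Hilo: 50 × €5 = €250
  Dairy2 to Akron: 50 × €3 = €150
  Dairy3 to Akron: 20 × €4 = €80
  Dairy3 to Hilo: 40 × €8 = €320
Optimal cost = €800.
Saving = 930 − 800 = €130.

130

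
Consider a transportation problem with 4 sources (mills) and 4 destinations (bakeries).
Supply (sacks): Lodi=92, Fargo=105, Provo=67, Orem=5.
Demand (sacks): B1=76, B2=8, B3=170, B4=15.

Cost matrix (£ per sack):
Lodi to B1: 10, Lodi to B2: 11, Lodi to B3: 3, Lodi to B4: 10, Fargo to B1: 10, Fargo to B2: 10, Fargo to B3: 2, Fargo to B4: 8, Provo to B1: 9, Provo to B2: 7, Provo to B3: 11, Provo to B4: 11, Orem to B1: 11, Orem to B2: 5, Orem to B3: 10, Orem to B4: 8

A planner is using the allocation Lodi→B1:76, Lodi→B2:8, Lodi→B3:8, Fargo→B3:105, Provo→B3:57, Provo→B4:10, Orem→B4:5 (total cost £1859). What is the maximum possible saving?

577

Current plan cost = 76·10 + 8·11 + 8·3 + 105·2 + 57·11 + 10·11 + 5·8 = £1859.
Optimal plan:
  Lodi–B1: 12 × £10 = £120
  Lodi–B3: 80 × £3 = £240
  Fargo–B3: 90 × £2 = £180
  Fargo–B4: 15 × £8 = £120
  Provo–B1: 64 × £9 = £576
  Provo–B2: 3 × £7 = £21
  Orem–B2: 5 × £5 = £25
Optimal cost = £1282.
Saving = 1859 − 1282 = £577.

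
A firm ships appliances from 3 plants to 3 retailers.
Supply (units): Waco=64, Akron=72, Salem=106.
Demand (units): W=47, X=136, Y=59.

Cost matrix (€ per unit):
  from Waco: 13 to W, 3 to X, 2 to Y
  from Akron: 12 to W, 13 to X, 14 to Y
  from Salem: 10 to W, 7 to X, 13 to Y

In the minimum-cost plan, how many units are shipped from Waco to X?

The minimum-cost plan:
  Waco→X: 5 × €3 = €15
  Waco→Y: 59 × €2 = €118
  Akron→W: 47 × €12 = €564
  Akron→X: 25 × €13 = €325
  Salem→X: 106 × €7 = €742
Total cost = €1764.
So Waco→X carries 5 units.

5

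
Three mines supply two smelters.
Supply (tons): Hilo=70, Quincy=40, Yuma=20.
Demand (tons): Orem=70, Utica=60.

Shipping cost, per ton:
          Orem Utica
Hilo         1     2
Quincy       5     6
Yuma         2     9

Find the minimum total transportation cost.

370

An optimal shipping plan:
  Hilo→Orem: 10 × 1 = 10
  Hilo→Utica: 60 × 2 = 120
  Quincy→Orem: 40 × 5 = 200
  Yuma→Orem: 20 × 2 = 40
Total = 10 + 120 + 200 + 40 = 370.
(Supply check: Hilo ships 70; Quincy ships 40; Yuma ships 20.)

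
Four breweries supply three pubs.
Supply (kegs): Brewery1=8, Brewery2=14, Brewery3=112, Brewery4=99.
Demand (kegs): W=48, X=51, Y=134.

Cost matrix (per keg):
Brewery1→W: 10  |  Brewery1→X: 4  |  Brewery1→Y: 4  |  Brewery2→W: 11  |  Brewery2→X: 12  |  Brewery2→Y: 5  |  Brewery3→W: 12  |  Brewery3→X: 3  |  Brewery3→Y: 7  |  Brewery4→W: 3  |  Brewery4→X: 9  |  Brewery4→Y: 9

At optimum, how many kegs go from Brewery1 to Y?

Solving gives:
  Brewery1→Y: 8 × 4 = 32
  Brewery2→Y: 14 × 5 = 70
  Brewery3→X: 51 × 3 = 153
  Brewery3→Y: 61 × 7 = 427
  Brewery4→W: 48 × 3 = 144
  Brewery4→Y: 51 × 9 = 459
Total cost = 1285.
So Brewery1→Y carries 8 kegs.

8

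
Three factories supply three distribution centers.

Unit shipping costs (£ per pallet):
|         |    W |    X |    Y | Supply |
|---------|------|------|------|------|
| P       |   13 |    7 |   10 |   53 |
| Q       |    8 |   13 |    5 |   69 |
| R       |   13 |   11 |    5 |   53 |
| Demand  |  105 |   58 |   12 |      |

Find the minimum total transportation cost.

1506

A cheapest plan:
  P→X: 53 × £7 = £371
  Q→W: 69 × £8 = £552
  R→W: 36 × £13 = £468
  R→X: 5 × £11 = £55
  R→Y: 12 × £5 = £60
Total = 371 + 552 + 468 + 55 + 60 = £1506.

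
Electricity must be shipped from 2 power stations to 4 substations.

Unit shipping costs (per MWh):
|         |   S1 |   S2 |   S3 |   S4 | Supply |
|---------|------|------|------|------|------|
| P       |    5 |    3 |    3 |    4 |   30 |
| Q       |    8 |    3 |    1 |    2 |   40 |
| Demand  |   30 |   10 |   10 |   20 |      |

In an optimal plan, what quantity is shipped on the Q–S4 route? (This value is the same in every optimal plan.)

20

The minimum-cost plan:
  P→S1: 30 MWh
  Q→S2: 10 MWh
  Q→S3: 10 MWh
  Q→S4: 20 MWh
Total cost = 230.
So Q→S4 carries 20 MWh.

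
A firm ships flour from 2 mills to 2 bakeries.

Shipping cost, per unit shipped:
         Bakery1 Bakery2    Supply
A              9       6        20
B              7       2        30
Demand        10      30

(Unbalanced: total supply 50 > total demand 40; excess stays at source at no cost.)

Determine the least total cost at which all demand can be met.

150

Optimal allocation:
  A->Bakery1: 10 × 9 = 90
  B->Bakery2: 30 × 2 = 60
Total = 90 + 60 = 150.
(Supply check: A ships 10; B ships 30.)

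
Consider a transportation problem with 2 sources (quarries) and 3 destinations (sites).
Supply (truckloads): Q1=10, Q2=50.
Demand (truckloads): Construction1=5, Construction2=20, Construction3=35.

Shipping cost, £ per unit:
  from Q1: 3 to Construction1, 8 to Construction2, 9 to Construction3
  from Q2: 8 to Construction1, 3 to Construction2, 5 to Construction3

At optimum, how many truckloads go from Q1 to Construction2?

Optimal shipments:
  Q1->Construction1: 5 × £3 = £15
  Q1->Construction3: 5 × £9 = £45
  Q2->Construction2: 20 × £3 = £60
  Q2->Construction3: 30 × £5 = £150
Total cost = £270.
The route Q1→Construction2 is not used.

0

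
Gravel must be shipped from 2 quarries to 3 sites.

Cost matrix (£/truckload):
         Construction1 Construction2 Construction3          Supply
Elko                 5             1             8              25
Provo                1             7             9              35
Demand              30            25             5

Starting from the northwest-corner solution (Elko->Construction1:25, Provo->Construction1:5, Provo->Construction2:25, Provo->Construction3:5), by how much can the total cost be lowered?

Current plan cost = 25·5 + 5·1 + 25·7 + 5·9 = £350.
Optimal plan:
  Elko to Construction2: 25 × £1 = £25
  Provo to Construction1: 30 × £1 = £30
  Provo to Construction3: 5 × £9 = £45
Optimal cost = £100.
Saving = 350 − 100 = £250.

250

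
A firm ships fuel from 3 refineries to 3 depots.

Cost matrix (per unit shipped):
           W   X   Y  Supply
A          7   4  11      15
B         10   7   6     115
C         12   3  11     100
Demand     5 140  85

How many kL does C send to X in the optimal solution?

100

Solving gives:
  A–X: 15 kL
  B–W: 5 kL
  B–X: 25 kL
  B–Y: 85 kL
  C–X: 100 kL
Total cost = 1095.
So C→X carries 100 kL.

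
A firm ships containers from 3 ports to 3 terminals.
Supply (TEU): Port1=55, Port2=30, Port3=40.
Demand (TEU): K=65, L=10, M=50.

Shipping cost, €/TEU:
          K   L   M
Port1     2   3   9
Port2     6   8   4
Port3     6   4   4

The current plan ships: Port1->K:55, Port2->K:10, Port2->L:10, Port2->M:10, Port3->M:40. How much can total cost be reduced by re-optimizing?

Current plan cost = 55·2 + 10·6 + 10·8 + 10·4 + 40·4 = €450.
Optimal plan:
  Port1 to K: 55 × €2 = €110
  Port2 to M: 30 × €4 = €120
  Port3 to K: 10 × €6 = €60
  Port3 to L: 10 × €4 = €40
  Port3 to M: 20 × €4 = €80
Optimal cost = €410.
Saving = 450 − 410 = €40.

40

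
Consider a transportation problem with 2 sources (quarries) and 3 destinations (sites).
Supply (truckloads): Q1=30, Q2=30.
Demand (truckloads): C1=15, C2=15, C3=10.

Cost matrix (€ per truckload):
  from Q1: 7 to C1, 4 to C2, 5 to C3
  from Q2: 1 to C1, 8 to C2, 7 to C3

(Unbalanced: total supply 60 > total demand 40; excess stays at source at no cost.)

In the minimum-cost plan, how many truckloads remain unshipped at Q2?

15

An optimal plan:
  Q1–C2: 15 × €4 = €60
  Q1–C3: 10 × €5 = €50
  Q2–C1: 15 × €1 = €15
Total cost = €125.
Q2 ships 15 of its 30, leaving 15.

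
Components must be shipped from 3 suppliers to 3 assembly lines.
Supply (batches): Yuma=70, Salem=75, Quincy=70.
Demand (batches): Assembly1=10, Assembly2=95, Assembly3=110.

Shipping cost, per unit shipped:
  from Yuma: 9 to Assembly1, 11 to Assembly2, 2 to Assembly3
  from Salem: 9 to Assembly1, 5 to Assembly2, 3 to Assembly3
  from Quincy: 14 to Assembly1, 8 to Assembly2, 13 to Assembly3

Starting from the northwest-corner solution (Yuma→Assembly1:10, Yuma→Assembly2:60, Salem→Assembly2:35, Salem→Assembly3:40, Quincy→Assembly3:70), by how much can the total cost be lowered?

920

Current plan cost = 10·9 + 60·11 + 35·5 + 40·3 + 70·13 = 1955.
Optimal plan:
  Yuma->Assembly3: 70 × 2 = 140
  Salem->Assembly1: 10 × 9 = 90
  Salem->Assembly2: 25 × 5 = 125
  Salem->Assembly3: 40 × 3 = 120
  Quincy->Assembly2: 70 × 8 = 560
Optimal cost = 1035.
Saving = 1955 − 1035 = 920.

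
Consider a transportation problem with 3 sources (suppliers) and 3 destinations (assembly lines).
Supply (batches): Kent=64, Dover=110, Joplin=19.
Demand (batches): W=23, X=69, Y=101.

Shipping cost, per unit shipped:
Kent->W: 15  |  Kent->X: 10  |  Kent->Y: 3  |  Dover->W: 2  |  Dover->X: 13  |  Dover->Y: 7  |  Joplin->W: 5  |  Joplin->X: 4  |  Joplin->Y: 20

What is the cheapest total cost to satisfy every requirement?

1223

An optimal shipping plan:
  Kent to Y: 64 batches
  Dover to W: 23 batches
  Dover to X: 50 batches
  Dover to Y: 37 batches
  Joplin to X: 19 batches
Total cost = 1223.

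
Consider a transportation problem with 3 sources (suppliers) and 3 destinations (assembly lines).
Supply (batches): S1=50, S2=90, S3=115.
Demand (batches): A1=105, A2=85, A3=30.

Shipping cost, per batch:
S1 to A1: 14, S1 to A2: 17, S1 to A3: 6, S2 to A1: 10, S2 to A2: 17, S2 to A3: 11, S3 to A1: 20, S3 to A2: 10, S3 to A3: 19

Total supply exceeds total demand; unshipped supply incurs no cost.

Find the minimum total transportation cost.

2140

An optimal shipping plan:
  S1 to A1: 15 batches
  S1 to A3: 30 batches
  S2 to A1: 90 batches
  S3 to A2: 85 batches
Total cost = 2140.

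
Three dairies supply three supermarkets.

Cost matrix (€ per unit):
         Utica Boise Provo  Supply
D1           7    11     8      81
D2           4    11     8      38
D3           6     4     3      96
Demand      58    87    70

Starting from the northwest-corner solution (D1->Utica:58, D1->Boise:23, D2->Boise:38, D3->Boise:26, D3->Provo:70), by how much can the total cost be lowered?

236

Current plan cost = 58·7 + 23·11 + 38·11 + 26·4 + 70·3 = €1391.
Optimal plan:
  D1 to Utica: 20 × €7 = €140
  D1 to Provo: 61 × €8 = €488
  D2 to Utica: 38 × €4 = €152
  D3 to Boise: 87 × €4 = €348
  D3 to Provo: 9 × €3 = €27
Optimal cost = €1155.
Saving = 1391 − 1155 = €236.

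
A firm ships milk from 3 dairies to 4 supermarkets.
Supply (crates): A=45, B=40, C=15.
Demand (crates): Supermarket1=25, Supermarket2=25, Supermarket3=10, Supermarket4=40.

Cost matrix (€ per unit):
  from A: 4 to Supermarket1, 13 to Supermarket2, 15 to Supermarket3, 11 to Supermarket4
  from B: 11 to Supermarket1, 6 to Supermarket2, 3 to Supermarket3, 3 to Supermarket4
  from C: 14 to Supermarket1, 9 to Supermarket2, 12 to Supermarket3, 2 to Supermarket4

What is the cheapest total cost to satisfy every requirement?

One minimum-cost allocation:
  A–Supermarket1: 25 × €4 = €100
  A–Supermarket2: 20 × €13 = €260
  B–Supermarket2: 5 × €6 = €30
  B–Supermarket3: 10 × €3 = €30
  B–Supermarket4: 25 × €3 = €75
  C–Supermarket4: 15 × €2 = €30
Total = 100 + 260 + 30 + 30 + 75 + 30 = €525.
(Supply check: A ships 45; B ships 40; C ships 15.)

525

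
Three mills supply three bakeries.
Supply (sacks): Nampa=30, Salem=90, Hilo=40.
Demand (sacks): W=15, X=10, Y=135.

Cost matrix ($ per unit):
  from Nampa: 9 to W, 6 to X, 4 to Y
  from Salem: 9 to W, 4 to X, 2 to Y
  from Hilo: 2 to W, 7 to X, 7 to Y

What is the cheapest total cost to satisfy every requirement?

One minimum-cost allocation:
  Nampa->Y: 30 × $4 = $120
  Salem->Y: 90 × $2 = $180
  Hilo->W: 15 × $2 = $30
  Hilo->X: 10 × $7 = $70
  Hilo->Y: 15 × $7 = $105
Total = 120 + 180 + 30 + 70 + 105 = $505.

505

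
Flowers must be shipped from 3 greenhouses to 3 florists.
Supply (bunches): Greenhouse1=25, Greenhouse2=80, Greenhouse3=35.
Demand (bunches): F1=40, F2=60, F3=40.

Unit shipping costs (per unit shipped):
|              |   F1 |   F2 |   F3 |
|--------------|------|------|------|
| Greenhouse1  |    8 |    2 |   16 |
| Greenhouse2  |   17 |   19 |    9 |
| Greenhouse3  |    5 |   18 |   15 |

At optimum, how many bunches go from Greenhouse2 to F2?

35

The minimum-cost plan:
  Greenhouse1–F2: 25 × 2 = 50
  Greenhouse2–F1: 5 × 17 = 85
  Greenhouse2–F2: 35 × 19 = 665
  Greenhouse2–F3: 40 × 9 = 360
  Greenhouse3–F1: 35 × 5 = 175
Total cost = 1335.
So Greenhouse2→F2 carries 35 bunches.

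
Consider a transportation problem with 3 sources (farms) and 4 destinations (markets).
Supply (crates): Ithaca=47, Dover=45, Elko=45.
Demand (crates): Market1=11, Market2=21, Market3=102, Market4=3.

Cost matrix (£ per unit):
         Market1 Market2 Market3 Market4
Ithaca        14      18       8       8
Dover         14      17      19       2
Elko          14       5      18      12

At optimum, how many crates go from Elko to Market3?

24

The minimum-cost plan:
  Ithaca–Market3: 47 × £8 = £376
  Dover–Market1: 11 × £14 = £154
  Dover–Market3: 31 × £19 = £589
  Dover–Market4: 3 × £2 = £6
  Elko–Market2: 21 × £5 = £105
  Elko–Market3: 24 × £18 = £432
Total cost = £1662.
So Elko→Market3 carries 24 crates.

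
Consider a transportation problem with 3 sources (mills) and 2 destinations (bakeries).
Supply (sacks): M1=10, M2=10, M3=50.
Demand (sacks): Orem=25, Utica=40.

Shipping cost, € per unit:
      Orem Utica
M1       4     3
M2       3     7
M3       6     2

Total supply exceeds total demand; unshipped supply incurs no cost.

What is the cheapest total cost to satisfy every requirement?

A cheapest plan:
  M1→Orem: 10 × €4 = €40
  M2→Orem: 10 × €3 = €30
  M3→Orem: 5 × €6 = €30
  M3→Utica: 40 × €2 = €80
Total = 40 + 30 + 30 + 80 = €180.
(Supply check: M1 ships 10; M2 ships 10; M3 ships 45.)

180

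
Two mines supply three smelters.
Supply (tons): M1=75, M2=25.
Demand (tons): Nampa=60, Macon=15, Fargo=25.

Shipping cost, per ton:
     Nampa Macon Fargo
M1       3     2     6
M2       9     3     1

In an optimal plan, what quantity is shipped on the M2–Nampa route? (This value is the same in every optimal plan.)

0

Solving gives:
  M1 to Nampa: 60 × 3 = 180
  M1 to Macon: 15 × 2 = 30
  M2 to Fargo: 25 × 1 = 25
Total cost = 235.
The route M2→Nampa is not used.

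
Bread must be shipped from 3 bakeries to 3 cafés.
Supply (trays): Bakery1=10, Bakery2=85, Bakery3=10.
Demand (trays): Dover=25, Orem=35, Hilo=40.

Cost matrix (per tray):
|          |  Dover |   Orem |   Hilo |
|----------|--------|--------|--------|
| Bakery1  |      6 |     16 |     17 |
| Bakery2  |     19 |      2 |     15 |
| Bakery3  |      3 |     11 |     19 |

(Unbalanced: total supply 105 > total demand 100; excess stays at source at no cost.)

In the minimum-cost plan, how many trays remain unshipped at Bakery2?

Minimum-cost shipments:
  Bakery1->Dover: 10 × 6 = 60
  Bakery2->Dover: 5 × 19 = 95
  Bakery2->Orem: 35 × 2 = 70
  Bakery2->Hilo: 40 × 15 = 600
  Bakery3->Dover: 10 × 3 = 30
Total cost = 855.
Bakery2 ships 80 of its 85, leaving 5.

5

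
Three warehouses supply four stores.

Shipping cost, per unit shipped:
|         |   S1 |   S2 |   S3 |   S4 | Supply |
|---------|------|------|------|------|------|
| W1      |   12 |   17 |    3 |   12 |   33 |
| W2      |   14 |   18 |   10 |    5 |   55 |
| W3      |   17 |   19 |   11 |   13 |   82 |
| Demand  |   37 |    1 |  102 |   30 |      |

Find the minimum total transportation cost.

1581

One minimum-cost allocation:
  W1 to S3: 33 × 3 = 99
  W2 to S1: 25 × 14 = 350
  W2 to S4: 30 × 5 = 150
  W3 to S1: 12 × 17 = 204
  W3 to S2: 1 × 19 = 19
  W3 to S3: 69 × 11 = 759
Total = 99 + 350 + 150 + 204 + 19 + 759 = 1581.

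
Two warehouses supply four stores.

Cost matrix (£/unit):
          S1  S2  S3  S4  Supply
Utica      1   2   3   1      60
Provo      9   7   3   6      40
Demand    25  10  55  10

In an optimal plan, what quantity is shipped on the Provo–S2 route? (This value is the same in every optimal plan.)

The minimum-cost plan:
  Utica–S1: 25 × £1 = £25
  Utica–S2: 10 × £2 = £20
  Utica–S3: 15 × £3 = £45
  Utica–S4: 10 × £1 = £10
  Provo–S3: 40 × £3 = £120
Total cost = £220.
The route Provo→S2 is not used.

0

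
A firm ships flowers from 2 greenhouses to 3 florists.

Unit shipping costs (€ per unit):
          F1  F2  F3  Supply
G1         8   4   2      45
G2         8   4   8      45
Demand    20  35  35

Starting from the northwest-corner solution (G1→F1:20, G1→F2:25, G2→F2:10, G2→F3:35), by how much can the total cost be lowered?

210

Current plan cost = 20·8 + 25·4 + 10·4 + 35·8 = €580.
Optimal plan:
  G1->F1: 10 bunches
  G1->F3: 35 bunches
  G2->F1: 10 bunches
  G2->F2: 35 bunches
Optimal cost = €370.
Saving = 580 − 370 = €210.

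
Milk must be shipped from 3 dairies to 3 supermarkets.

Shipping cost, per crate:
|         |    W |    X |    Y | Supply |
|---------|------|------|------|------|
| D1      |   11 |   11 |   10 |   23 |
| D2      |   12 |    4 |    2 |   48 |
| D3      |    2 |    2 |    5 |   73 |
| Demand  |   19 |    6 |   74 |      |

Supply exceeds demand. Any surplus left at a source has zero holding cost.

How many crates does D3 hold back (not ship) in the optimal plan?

Minimum-cost shipments:
  D2→Y: 48 crates
  D3→W: 19 crates
  D3→X: 6 crates
  D3→Y: 26 crates
Total cost = 276.
D3 ships 51 of its 73, leaving 22.

22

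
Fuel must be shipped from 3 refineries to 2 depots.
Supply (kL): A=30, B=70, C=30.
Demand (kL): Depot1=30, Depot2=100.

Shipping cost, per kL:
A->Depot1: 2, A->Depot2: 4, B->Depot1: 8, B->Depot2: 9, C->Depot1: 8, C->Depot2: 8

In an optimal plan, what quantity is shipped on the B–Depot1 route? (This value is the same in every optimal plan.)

0

Optimal shipments:
  A->Depot1: 30 × 2 = 60
  B->Depot2: 70 × 9 = 630
  C->Depot2: 30 × 8 = 240
Total cost = 930.
The route B→Depot1 is not used.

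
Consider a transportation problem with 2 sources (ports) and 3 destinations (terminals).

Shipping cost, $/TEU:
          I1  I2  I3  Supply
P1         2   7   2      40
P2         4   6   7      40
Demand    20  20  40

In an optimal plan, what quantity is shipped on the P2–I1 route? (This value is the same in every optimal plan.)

The minimum-cost plan:
  P1 to I3: 40 × $2 = $80
  P2 to I1: 20 × $4 = $80
  P2 to I2: 20 × $6 = $120
Total cost = $280.
So P2→I1 carries 20 TEU.

20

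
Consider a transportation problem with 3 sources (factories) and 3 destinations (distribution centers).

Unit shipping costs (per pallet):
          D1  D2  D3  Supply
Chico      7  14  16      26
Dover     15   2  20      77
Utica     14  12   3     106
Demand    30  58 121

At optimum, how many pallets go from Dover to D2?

Optimal shipments:
  Chico–D1: 26 pallets
  Dover–D1: 4 pallets
  Dover–D2: 58 pallets
  Dover–D3: 15 pallets
  Utica–D3: 106 pallets
Total cost = 976.
So Dover→D2 carries 58 pallets.

58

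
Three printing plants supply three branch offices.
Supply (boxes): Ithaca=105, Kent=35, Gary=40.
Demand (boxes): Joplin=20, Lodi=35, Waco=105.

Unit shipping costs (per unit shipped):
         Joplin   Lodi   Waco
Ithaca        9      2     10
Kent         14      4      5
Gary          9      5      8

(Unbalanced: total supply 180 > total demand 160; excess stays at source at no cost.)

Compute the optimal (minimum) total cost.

One minimum-cost allocation:
  Ithaca→Joplin: 20 × 9 = 180
  Ithaca→Lodi: 35 × 2 = 70
  Ithaca→Waco: 30 × 10 = 300
  Kent→Waco: 35 × 5 = 175
  Gary→Waco: 40 × 8 = 320
Total = 180 + 70 + 300 + 175 + 320 = 1045.

1045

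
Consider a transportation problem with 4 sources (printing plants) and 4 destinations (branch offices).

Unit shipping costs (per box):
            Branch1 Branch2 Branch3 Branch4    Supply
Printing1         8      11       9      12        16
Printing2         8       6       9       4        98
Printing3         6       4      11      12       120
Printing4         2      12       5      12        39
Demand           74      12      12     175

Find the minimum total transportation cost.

1760

One minimum-cost allocation:
  Printing1–Branch4: 16 × 12 = 192
  Printing2–Branch4: 98 × 4 = 392
  Printing3–Branch1: 47 × 6 = 282
  Printing3–Branch2: 12 × 4 = 48
  Printing3–Branch4: 61 × 12 = 732
  Printing4–Branch1: 27 × 2 = 54
  Printing4–Branch3: 12 × 5 = 60
Total = 192 + 392 + 282 + 48 + 732 + 54 + 60 = 1760.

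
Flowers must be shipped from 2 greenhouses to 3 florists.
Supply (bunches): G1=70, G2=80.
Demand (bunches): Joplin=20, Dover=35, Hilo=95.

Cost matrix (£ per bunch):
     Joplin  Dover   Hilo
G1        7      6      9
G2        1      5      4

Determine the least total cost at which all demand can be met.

785

A cheapest plan:
  G1 to Dover: 35 × £6 = £210
  G1 to Hilo: 35 × £9 = £315
  G2 to Joplin: 20 × £1 = £20
  G2 to Hilo: 60 × £4 = £240
Total = 210 + 315 + 20 + 240 = £785.
(Supply check: G1 ships 70; G2 ships 80.)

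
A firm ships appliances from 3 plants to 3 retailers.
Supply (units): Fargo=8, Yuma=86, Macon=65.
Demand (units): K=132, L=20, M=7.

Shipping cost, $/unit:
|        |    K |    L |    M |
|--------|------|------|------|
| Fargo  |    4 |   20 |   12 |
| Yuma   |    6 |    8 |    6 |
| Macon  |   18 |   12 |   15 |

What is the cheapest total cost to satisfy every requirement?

1577

One minimum-cost allocation:
  Fargo->K: 8 × $4 = $32
  Yuma->K: 86 × $6 = $516
  Macon->K: 38 × $18 = $684
  Macon->L: 20 × $12 = $240
  Macon->M: 7 × $15 = $105
Total = 32 + 516 + 684 + 240 + 105 = $1577.
(Supply check: Fargo ships 8; Yuma ships 86; Macon ships 65.)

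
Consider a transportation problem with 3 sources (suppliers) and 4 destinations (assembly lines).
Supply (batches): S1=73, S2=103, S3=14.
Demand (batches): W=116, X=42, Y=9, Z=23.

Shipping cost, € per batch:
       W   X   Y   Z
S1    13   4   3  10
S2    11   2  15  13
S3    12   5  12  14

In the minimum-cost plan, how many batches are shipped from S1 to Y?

The minimum-cost plan:
  S1→X: 41 batches
  S1→Y: 9 batches
  S1→Z: 23 batches
  S2→W: 102 batches
  S2→X: 1 batches
  S3→W: 14 batches
Total cost = €1713.
So S1→Y carries 9 batches.

9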